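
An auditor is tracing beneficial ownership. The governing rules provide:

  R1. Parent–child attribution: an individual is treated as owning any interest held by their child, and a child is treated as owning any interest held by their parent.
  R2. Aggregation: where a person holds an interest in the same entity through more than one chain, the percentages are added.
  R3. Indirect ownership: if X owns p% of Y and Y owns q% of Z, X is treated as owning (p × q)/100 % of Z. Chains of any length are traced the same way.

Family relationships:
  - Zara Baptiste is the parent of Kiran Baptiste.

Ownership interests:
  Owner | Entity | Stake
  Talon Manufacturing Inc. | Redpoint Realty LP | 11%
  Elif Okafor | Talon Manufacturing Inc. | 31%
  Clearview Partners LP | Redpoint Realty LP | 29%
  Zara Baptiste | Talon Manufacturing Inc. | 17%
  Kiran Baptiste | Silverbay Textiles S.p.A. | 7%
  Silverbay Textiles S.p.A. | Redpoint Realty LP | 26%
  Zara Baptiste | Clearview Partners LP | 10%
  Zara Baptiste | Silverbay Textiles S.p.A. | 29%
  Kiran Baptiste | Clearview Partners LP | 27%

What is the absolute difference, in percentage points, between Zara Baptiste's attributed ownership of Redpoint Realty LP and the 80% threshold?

By parent–child attribution (R1), Zara Baptiste is treated as also owning Kiran Baptiste's interest in Silverbay Textiles S.p.A, giving 29% + 7% = 36%.
By parent–child attribution (R1), Zara Baptiste is treated as also owning Kiran Baptiste's interest in Clearview Partners LP, giving 10% + 27% = 37%.
Chain via Silverbay Textiles S.p.A. (R3): 36% × 26% = 9.36% of Redpoint Realty LP.
Chain via Talon Manufacturing Inc. (R3): 17% × 11% = 1.87% of Redpoint Realty LP.
Chain via Clearview Partners LP (R3): 37% × 29% = 10.73% of Redpoint Realty LP.
Aggregating (R2): 9.36% + 1.87% + 10.73% = 21.96%.
21.96% falls short of the 80% threshold by 58.04 percentage points.

58.04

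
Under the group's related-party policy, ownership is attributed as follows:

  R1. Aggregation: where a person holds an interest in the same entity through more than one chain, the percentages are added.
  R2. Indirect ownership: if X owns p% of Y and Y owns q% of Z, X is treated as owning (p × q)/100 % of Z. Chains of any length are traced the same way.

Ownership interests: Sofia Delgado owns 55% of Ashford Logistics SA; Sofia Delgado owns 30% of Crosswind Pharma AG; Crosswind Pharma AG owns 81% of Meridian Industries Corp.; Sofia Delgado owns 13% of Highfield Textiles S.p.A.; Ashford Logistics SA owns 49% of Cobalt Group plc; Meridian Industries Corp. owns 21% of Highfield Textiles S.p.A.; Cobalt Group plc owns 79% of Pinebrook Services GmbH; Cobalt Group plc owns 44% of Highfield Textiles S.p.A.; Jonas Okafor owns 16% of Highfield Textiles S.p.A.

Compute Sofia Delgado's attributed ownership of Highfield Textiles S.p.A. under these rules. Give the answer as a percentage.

Chain via Crosswind Pharma AG → Meridian Industries Corp. (R2): 30% × 81% × 21% = 5.103% of Highfield Textiles S.p.A.
Chain via Ashford Logistics SA → Cobalt Group plc (R2): 55% × 49% × 44% = 11.858% of Highfield Textiles S.p.A.
Direct interest in Highfield Textiles S.p.A: 13%.
Aggregating (R1): 5.103% + 11.858% + 13% = 29.961%.

29.961%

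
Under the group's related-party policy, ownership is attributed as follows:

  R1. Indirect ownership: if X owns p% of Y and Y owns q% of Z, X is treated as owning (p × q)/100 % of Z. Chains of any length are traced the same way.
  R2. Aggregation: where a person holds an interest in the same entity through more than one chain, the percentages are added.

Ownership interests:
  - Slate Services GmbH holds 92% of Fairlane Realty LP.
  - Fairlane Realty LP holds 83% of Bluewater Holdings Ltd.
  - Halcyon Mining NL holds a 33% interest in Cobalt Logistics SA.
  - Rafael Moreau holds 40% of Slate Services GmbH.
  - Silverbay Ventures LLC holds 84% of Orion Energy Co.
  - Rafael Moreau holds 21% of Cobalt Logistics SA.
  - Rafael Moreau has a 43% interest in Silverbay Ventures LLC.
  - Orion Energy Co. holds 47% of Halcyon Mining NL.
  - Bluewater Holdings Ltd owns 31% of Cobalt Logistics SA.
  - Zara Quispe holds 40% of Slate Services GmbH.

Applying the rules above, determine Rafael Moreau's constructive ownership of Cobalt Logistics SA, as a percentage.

Chain via Silverbay Ventures LLC → Orion Energy Co. → Halcyon Mining NL (R1): 43% × 84% × 47% × 33% = 5.602212% of Cobalt Logistics SA.
Chain via Slate Services GmbH → Fairlane Realty LP → Bluewater Holdings Ltd (R1): 40% × 92% × 83% × 31% = 9.46864% of Cobalt Logistics SA.
Direct interest in Cobalt Logistics SA: 21%.
Aggregating (R2): 5.602212% + 9.46864% + 21% = 36.070852%.

36.070852%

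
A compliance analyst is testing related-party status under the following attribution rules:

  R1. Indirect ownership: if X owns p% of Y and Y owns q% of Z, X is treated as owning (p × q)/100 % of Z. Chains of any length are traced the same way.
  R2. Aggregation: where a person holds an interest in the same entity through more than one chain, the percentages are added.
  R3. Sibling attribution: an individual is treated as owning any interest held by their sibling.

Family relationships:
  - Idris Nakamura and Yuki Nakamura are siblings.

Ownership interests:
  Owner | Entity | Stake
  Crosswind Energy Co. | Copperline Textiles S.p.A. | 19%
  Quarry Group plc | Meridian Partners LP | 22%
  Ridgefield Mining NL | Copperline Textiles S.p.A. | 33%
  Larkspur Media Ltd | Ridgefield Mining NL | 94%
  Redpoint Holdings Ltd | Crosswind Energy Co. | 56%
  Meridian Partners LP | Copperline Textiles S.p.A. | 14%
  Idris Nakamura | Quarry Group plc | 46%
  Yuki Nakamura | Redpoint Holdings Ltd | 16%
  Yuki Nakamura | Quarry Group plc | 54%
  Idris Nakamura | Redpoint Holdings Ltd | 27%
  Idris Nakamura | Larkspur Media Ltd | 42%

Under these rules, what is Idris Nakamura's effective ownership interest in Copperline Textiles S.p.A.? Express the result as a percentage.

By sibling attribution (R3), Idris Nakamura is treated as also owning Yuki Nakamura's interest in Quarry Group plc, giving 46% + 54% = 100%.
By sibling attribution (R3), Idris Nakamura is treated as also owning Yuki Nakamura's interest in Redpoint Holdings Ltd, giving 27% + 16% = 43%.
Chain via Quarry Group plc → Meridian Partners LP (R1): 100% × 22% × 14% = 3.08% of Copperline Textiles S.p.A.
Chain via Larkspur Media Ltd → Ridgefield Mining NL (R1): 42% × 94% × 33% = 13.0284% of Copperline Textiles S.p.A.
Chain via Redpoint Holdings Ltd → Crosswind Energy Co. (R1): 43% × 56% × 19% = 4.5752% of Copperline Textiles S.p.A.
Aggregating (R2): 3.08% + 13.0284% + 4.5752% = 20.6836%.

20.6836%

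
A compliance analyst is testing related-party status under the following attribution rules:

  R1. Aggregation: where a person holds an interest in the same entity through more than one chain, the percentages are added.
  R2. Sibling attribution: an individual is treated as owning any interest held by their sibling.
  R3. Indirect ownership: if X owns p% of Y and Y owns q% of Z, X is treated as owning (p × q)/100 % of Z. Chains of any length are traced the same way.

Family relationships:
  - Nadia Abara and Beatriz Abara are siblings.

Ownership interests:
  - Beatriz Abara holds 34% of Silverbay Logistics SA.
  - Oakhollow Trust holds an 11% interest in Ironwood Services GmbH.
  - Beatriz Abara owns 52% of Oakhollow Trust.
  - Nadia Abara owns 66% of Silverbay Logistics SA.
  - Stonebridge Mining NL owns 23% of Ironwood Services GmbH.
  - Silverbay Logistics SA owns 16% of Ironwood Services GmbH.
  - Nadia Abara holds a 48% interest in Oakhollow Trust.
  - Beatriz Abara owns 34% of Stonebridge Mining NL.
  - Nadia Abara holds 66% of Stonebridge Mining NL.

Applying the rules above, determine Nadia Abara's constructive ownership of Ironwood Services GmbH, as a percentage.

By sibling attribution (R2), Nadia Abara is treated as also owning Beatriz Abara's interest in Stonebridge Mining NL, giving 66% + 34% = 100%.
By sibling attribution (R2), Nadia Abara is treated as also owning Beatriz Abara's interest in Oakhollow Trust, giving 48% + 52% = 100%.
By sibling attribution (R2), Nadia Abara is treated as also owning Beatriz Abara's interest in Silverbay Logistics SA, giving 66% + 34% = 100%.
Chain via Stonebridge Mining NL (R3): 100% × 23% = 23% of Ironwood Services GmbH.
Chain via Oakhollow Trust (R3): 100% × 11% = 11% of Ironwood Services GmbH.
Chain via Silverbay Logistics SA (R3): 100% × 16% = 16% of Ironwood Services GmbH.
Aggregating (R1): 23% + 11% + 16% = 50%.

50%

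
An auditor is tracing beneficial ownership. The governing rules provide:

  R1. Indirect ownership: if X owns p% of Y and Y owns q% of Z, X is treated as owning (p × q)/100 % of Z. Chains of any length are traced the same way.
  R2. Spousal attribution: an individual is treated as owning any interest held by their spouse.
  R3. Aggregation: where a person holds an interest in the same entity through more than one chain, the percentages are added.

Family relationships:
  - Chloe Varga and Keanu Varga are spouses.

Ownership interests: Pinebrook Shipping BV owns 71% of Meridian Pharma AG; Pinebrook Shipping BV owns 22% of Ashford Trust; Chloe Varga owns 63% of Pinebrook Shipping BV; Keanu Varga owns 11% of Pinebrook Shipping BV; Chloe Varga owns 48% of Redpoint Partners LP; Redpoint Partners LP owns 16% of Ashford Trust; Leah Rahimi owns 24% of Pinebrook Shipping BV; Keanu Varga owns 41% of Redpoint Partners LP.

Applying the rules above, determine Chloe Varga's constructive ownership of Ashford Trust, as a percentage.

By spousal attribution (R2), Chloe Varga is treated as also owning Keanu Varga's interest in Pinebrook Shipping BV, giving 63% + 11% = 74%.
By spousal attribution (R2), Chloe Varga is treated as also owning Keanu Varga's interest in Redpoint Partners LP, giving 48% + 41% = 89%.
Chain via Pinebrook Shipping BV (R1): 74% × 22% = 16.28% of Ashford Trust.
Chain via Redpoint Partners LP (R1): 89% × 16% = 14.24% of Ashford Trust.
Aggregating (R3): 16.28% + 14.24% = 30.52%.

30.52%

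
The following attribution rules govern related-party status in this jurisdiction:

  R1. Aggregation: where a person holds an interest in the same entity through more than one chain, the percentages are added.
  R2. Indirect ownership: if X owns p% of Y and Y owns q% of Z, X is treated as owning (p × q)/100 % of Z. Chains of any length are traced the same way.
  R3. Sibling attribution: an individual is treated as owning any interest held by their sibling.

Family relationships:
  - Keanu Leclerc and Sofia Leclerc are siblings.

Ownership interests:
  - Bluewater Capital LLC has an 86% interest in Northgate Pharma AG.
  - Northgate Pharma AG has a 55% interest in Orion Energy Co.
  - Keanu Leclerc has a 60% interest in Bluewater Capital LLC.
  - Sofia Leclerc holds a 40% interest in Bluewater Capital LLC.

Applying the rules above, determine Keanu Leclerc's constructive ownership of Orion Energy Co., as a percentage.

By sibling attribution (R3), Keanu Leclerc is treated as also owning Sofia Leclerc's interest in Bluewater Capital LLC, giving 60% + 40% = 100%.
Chain via Bluewater Capital LLC → Northgate Pharma AG (R2): 100% × 86% × 55% = 47.3% of Orion Energy Co.

47.3%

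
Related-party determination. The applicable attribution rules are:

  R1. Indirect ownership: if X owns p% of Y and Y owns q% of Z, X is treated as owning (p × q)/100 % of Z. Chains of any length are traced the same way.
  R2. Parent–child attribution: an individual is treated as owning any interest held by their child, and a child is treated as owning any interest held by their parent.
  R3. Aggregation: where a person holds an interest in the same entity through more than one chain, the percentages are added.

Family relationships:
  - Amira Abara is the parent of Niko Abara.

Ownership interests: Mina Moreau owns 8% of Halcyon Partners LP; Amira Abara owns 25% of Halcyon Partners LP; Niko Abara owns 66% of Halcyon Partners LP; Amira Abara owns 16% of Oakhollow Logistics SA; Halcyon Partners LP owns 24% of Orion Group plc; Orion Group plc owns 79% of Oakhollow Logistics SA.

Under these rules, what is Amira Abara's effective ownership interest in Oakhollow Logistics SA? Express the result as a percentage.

By parent–child attribution (R2), Amira Abara is treated as also owning Niko Abara's interest in Halcyon Partners LP, giving 25% + 66% = 91%.
Chain via Halcyon Partners LP → Orion Group plc (R1): 91% × 24% × 79% = 17.2536% of Oakhollow Logistics SA.
Direct interest in Oakhollow Logistics SA: 16%.
Aggregating (R3): 17.2536% + 16% = 33.2536%.

33.2536%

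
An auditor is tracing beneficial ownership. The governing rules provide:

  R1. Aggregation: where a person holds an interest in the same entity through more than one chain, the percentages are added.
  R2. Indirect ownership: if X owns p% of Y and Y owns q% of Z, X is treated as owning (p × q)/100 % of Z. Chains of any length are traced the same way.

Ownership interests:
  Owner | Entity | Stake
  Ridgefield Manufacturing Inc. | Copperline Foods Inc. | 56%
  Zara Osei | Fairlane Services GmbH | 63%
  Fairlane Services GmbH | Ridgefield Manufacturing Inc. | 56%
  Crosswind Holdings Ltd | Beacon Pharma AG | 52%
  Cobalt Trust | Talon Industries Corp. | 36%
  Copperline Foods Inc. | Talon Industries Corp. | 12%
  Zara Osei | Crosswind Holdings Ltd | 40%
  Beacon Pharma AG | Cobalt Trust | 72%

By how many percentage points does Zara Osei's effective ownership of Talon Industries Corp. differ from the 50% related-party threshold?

Chain via Crosswind Holdings Ltd → Beacon Pharma AG → Cobalt Trust (R2): 40% × 52% × 72% × 36% = 5.39136% of Talon Industries Corp.
Chain via Fairlane Services GmbH → Ridgefield Manufacturing Inc. → Copperline Foods Inc. (R2): 63% × 56% × 56% × 12% = 2.370816% of Talon Industries Corp.
Aggregating (R1): 5.39136% + 2.370816% = 7.762176%.
7.762176% falls short of the 50% threshold by 42.237824 percentage points.

42.237824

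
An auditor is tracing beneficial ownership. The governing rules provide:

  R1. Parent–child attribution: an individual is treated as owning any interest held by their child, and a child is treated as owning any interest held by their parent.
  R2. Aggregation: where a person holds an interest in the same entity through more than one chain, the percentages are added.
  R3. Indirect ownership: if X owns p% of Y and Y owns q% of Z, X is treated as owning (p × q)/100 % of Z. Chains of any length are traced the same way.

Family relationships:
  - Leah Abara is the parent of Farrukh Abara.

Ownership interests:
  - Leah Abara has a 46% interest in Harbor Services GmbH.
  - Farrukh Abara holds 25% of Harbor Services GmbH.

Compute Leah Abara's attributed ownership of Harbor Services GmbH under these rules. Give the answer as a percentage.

By parent–child attribution (R1), Leah Abara is treated as also owning Farrukh Abara's interest in Harbor Services GmbH, giving 46% + 25% = 71%.
Direct interest in Harbor Services GmbH: 71%.

71%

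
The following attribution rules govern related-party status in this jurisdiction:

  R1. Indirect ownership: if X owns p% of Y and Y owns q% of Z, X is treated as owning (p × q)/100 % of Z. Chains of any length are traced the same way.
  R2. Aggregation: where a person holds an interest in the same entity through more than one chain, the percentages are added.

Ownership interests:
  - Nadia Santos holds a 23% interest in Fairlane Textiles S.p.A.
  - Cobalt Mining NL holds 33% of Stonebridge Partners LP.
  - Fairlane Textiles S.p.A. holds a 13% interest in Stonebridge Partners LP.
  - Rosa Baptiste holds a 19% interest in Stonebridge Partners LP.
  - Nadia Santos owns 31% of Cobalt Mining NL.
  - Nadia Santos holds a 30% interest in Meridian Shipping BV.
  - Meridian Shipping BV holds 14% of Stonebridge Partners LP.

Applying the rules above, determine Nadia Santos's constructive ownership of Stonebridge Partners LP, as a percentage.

17.42%

Chain via Fairlane Textiles S.p.A. (R1): 23% × 13% = 2.99% of Stonebridge Partners LP.
Chain via Cobalt Mining NL (R1): 31% × 33% = 10.23% of Stonebridge Partners LP.
Chain via Meridian Shipping BV (R1): 30% × 14% = 4.2% of Stonebridge Partners LP.
Aggregating (R2): 2.99% + 10.23% + 4.2% = 17.42%.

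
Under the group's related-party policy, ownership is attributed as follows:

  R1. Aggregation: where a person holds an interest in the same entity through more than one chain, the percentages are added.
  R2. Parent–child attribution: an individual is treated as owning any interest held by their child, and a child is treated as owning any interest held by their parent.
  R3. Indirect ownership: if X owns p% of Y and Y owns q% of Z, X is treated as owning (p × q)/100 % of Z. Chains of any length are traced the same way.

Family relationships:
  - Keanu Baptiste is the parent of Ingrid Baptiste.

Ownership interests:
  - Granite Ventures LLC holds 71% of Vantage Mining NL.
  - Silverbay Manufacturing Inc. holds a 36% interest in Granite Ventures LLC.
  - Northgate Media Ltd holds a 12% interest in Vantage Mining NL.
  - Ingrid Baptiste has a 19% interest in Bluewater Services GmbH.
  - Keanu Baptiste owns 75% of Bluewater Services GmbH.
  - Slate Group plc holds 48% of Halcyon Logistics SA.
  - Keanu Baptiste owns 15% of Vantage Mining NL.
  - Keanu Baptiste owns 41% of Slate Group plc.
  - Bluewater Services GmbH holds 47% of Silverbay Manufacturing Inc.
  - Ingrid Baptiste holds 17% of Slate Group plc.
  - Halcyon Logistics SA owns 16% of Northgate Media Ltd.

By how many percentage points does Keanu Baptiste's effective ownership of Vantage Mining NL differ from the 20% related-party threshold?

6.826936

By parent–child attribution (R2), Keanu Baptiste is treated as also owning Ingrid Baptiste's interest in Slate Group plc, giving 41% + 17% = 58%.
By parent–child attribution (R2), Keanu Baptiste is treated as also owning Ingrid Baptiste's interest in Bluewater Services GmbH, giving 75% + 19% = 94%.
Chain via Slate Group plc → Halcyon Logistics SA → Northgate Media Ltd (R3): 58% × 48% × 16% × 12% = 0.534528% of Vantage Mining NL.
Chain via Bluewater Services GmbH → Silverbay Manufacturing Inc. → Granite Ventures LLC (R3): 94% × 47% × 36% × 71% = 11.292408% of Vantage Mining NL.
Direct interest in Vantage Mining NL: 15%.
Aggregating (R1): 0.534528% + 11.292408% + 15% = 26.826936%.
26.826936% exceeds the 20% threshold by 6.826936 percentage points.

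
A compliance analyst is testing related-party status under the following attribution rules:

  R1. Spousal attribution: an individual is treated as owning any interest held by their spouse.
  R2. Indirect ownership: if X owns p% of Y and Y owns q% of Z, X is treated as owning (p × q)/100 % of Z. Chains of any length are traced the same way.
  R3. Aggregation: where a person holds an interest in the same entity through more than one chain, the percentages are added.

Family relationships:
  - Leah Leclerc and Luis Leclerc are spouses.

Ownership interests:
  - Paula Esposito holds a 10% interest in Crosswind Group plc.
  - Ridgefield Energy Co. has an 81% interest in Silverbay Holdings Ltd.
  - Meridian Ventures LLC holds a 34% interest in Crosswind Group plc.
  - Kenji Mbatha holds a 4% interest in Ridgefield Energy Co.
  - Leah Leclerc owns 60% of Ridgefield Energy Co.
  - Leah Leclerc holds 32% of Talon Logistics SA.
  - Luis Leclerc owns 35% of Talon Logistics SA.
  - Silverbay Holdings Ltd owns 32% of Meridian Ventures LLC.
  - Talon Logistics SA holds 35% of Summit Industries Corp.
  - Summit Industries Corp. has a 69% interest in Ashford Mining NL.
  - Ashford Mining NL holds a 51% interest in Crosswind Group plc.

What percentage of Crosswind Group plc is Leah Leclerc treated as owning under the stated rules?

By spousal attribution (R1), Leah Leclerc is treated as also owning Luis Leclerc's interest in Talon Logistics SA, giving 32% + 35% = 67%.
Chain via Talon Logistics SA → Summit Industries Corp. → Ashford Mining NL (R2): 67% × 35% × 69% × 51% = 8.252055% of Crosswind Group plc.
Chain via Ridgefield Energy Co. → Silverbay Holdings Ltd → Meridian Ventures LLC (R2): 60% × 81% × 32% × 34% = 5.28768% of Crosswind Group plc.
Aggregating (R3): 8.252055% + 5.28768% = 13.539735%.

13.539735%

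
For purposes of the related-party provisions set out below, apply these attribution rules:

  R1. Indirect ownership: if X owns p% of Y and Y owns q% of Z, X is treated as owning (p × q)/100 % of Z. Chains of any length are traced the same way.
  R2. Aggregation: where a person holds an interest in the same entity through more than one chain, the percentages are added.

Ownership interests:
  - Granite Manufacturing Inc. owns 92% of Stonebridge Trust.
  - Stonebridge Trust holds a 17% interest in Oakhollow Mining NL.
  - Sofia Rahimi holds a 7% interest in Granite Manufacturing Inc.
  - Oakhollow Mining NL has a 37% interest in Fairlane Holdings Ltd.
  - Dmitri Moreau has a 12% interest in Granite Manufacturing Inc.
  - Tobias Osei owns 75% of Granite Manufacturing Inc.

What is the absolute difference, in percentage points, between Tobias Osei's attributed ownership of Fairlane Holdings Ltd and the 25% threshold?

20.6599

Chain via Granite Manufacturing Inc. → Stonebridge Trust → Oakhollow Mining NL (R1): 75% × 92% × 17% × 37% = 4.3401% of Fairlane Holdings Ltd.
4.3401% falls short of the 25% threshold by 20.6599 percentage points.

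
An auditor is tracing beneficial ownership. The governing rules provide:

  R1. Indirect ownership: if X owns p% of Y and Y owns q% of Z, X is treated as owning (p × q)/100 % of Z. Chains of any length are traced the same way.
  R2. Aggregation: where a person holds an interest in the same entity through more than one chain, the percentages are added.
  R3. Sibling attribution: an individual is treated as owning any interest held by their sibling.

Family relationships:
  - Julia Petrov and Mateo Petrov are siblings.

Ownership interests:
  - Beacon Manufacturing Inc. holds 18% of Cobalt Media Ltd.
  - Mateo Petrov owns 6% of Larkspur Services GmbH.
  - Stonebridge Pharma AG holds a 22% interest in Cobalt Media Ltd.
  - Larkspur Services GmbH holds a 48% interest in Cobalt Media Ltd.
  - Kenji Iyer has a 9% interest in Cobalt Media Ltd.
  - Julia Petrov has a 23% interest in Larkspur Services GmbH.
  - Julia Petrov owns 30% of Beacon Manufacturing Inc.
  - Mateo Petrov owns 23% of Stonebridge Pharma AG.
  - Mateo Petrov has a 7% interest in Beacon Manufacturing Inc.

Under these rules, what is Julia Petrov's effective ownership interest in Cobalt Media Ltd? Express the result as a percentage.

By sibling attribution (R3), Julia Petrov is treated as also owning Mateo Petrov's interest in Larkspur Services GmbH, giving 23% + 6% = 29%.
By sibling attribution (R3), Julia Petrov is treated as also owning Mateo Petrov's interest in Beacon Manufacturing Inc, giving 30% + 7% = 37%.
By sibling attribution (R3), Julia Petrov is treated as owning Mateo Petrov's 23% interest in Stonebridge Pharma AG.
Chain via Larkspur Services GmbH (R1): 29% × 48% = 13.92% of Cobalt Media Ltd.
Chain via Beacon Manufacturing Inc. (R1): 37% × 18% = 6.66% of Cobalt Media Ltd.
Chain via Stonebridge Pharma AG (R1): 23% × 22% = 5.06% of Cobalt Media Ltd.
Aggregating (R2): 13.92% + 6.66% + 5.06% = 25.64%.

25.64%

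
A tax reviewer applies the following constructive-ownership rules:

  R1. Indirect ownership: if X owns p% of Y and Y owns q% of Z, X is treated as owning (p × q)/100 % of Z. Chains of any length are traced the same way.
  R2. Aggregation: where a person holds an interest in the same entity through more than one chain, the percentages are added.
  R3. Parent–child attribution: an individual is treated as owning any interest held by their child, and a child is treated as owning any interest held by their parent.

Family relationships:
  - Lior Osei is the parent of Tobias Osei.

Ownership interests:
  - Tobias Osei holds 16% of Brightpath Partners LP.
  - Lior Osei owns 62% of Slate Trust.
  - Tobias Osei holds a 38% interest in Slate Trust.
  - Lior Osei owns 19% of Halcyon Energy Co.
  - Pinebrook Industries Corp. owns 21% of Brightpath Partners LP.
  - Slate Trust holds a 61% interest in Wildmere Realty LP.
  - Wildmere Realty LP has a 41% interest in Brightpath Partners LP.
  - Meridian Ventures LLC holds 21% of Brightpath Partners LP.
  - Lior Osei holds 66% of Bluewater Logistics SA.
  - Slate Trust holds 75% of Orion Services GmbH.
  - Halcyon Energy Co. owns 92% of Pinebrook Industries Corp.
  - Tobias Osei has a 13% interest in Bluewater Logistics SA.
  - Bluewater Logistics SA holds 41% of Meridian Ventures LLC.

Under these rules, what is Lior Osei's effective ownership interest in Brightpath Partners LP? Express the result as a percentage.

51.4827%

By parent–child attribution (R3), Lior Osei is treated as also owning Tobias Osei's interest in Bluewater Logistics SA, giving 66% + 13% = 79%.
By parent–child attribution (R3), Lior Osei is treated as also owning Tobias Osei's interest in Slate Trust, giving 62% + 38% = 100%.
By parent–child attribution (R3), Lior Osei is treated as owning Tobias Osei's 16% interest in Brightpath Partners LP.
Chain via Bluewater Logistics SA → Meridian Ventures LLC (R1): 79% × 41% × 21% = 6.8019% of Brightpath Partners LP.
Chain via Halcyon Energy Co. → Pinebrook Industries Corp. (R1): 19% × 92% × 21% = 3.6708% of Brightpath Partners LP.
Chain via Slate Trust → Wildmere Realty LP (R1): 100% × 61% × 41% = 25.01% of Brightpath Partners LP.
Direct interest in Brightpath Partners LP: 16%.
Aggregating (R2): 6.8019% + 3.6708% + 25.01% + 16% = 51.4827%.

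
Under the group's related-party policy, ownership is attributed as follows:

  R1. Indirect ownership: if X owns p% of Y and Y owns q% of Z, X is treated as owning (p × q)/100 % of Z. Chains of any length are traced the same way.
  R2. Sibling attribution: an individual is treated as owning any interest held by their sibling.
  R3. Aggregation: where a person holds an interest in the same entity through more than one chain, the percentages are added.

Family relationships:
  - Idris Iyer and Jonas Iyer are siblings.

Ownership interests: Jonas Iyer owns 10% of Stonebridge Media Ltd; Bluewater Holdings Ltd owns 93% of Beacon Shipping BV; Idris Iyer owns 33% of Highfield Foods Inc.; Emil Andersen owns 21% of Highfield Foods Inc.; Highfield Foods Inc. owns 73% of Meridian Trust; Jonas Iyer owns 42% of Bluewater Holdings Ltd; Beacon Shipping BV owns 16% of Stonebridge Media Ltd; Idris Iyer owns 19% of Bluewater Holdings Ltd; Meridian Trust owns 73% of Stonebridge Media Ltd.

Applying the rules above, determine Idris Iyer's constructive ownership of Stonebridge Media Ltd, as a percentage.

36.6625%

By sibling attribution (R2), Idris Iyer is treated as also owning Jonas Iyer's interest in Bluewater Holdings Ltd, giving 19% + 42% = 61%.
By sibling attribution (R2), Idris Iyer is treated as owning Jonas Iyer's 10% interest in Stonebridge Media Ltd.
Chain via Highfield Foods Inc. → Meridian Trust (R1): 33% × 73% × 73% = 17.5857% of Stonebridge Media Ltd.
Chain via Bluewater Holdings Ltd → Beacon Shipping BV (R1): 61% × 93% × 16% = 9.0768% of Stonebridge Media Ltd.
Direct interest in Stonebridge Media Ltd: 10%.
Aggregating (R3): 17.5857% + 9.0768% + 10% = 36.6625%.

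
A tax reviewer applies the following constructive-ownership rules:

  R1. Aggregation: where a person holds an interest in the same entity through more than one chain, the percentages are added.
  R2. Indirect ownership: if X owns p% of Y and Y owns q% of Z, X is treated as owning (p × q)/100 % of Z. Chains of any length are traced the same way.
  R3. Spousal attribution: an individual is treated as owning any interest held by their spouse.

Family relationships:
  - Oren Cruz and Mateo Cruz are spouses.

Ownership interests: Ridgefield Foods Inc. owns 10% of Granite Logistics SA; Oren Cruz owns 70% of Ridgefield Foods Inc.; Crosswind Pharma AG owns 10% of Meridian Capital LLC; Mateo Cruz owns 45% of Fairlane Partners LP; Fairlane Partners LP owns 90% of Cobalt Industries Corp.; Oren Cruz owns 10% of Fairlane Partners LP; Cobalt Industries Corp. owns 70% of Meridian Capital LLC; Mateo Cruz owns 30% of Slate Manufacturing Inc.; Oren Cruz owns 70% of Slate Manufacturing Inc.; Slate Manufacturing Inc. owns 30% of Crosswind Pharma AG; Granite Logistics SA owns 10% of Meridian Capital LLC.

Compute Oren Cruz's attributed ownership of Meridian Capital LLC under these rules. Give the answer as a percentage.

38.35%

By spousal attribution (R3), Oren Cruz is treated as also owning Mateo Cruz's interest in Fairlane Partners LP, giving 10% + 45% = 55%.
By spousal attribution (R3), Oren Cruz is treated as also owning Mateo Cruz's interest in Slate Manufacturing Inc, giving 70% + 30% = 100%.
Chain via Fairlane Partners LP → Cobalt Industries Corp. (R2): 55% × 90% × 70% = 34.65% of Meridian Capital LLC.
Chain via Ridgefield Foods Inc. → Granite Logistics SA (R2): 70% × 10% × 10% = 0.7% of Meridian Capital LLC.
Chain via Slate Manufacturing Inc. → Crosswind Pharma AG (R2): 100% × 30% × 10% = 3% of Meridian Capital LLC.
Aggregating (R1): 34.65% + 0.7% + 3% = 38.35%.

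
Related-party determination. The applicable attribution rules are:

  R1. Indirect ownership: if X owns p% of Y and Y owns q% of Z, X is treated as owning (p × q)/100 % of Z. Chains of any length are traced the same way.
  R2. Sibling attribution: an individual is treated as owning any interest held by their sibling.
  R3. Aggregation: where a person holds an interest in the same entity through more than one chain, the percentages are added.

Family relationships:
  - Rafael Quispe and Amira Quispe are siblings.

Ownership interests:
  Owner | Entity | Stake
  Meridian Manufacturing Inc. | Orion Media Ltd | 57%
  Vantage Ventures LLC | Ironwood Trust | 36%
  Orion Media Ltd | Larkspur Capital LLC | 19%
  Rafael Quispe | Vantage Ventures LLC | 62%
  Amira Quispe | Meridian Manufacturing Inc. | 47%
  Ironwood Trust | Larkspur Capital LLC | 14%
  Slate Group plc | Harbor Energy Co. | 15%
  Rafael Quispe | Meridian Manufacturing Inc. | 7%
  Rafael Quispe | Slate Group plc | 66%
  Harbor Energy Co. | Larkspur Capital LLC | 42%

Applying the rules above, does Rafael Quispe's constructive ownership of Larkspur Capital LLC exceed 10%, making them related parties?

By sibling attribution (R2), Rafael Quispe is treated as also owning Amira Quispe's interest in Meridian Manufacturing Inc, giving 7% + 47% = 54%.
Chain via Slate Group plc → Harbor Energy Co. (R1): 66% × 15% × 42% = 4.158% of Larkspur Capital LLC.
Chain via Meridian Manufacturing Inc. → Orion Media Ltd (R1): 54% × 57% × 19% = 5.8482% of Larkspur Capital LLC.
Chain via Vantage Ventures LLC → Ironwood Trust (R1): 62% × 36% × 14% = 3.1248% of Larkspur Capital LLC.
Aggregating (R3): 4.158% + 5.8482% + 3.1248% = 13.131%.
13.131% exceeds the 10% threshold, so Rafael is a related party to Larkspur Capital LLC.

Yes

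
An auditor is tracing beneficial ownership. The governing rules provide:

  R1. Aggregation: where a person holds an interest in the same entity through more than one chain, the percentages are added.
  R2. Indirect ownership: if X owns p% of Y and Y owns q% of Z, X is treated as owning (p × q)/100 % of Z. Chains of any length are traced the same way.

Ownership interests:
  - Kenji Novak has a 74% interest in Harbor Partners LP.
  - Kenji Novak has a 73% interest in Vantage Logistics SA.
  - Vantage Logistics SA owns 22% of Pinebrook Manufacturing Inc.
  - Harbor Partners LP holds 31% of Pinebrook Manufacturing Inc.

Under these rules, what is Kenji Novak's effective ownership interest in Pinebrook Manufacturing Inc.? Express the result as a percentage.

Chain via Vantage Logistics SA (R2): 73% × 22% = 16.06% of Pinebrook Manufacturing Inc.
Chain via Harbor Partners LP (R2): 74% × 31% = 22.94% of Pinebrook Manufacturing Inc.
Aggregating (R1): 16.06% + 22.94% = 39%.

39%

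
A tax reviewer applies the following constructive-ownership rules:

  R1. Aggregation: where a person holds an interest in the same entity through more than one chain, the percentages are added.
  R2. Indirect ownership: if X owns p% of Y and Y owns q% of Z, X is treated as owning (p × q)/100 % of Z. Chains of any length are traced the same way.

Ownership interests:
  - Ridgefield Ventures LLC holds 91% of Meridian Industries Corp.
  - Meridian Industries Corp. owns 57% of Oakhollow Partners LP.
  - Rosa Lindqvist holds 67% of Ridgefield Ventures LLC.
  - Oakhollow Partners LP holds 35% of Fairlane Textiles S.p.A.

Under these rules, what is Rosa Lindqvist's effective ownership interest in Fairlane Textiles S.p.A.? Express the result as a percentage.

12.163515%

Chain via Ridgefield Ventures LLC → Meridian Industries Corp. → Oakhollow Partners LP (R2): 67% × 91% × 57% × 35% = 12.163515% of Fairlane Textiles S.p.A.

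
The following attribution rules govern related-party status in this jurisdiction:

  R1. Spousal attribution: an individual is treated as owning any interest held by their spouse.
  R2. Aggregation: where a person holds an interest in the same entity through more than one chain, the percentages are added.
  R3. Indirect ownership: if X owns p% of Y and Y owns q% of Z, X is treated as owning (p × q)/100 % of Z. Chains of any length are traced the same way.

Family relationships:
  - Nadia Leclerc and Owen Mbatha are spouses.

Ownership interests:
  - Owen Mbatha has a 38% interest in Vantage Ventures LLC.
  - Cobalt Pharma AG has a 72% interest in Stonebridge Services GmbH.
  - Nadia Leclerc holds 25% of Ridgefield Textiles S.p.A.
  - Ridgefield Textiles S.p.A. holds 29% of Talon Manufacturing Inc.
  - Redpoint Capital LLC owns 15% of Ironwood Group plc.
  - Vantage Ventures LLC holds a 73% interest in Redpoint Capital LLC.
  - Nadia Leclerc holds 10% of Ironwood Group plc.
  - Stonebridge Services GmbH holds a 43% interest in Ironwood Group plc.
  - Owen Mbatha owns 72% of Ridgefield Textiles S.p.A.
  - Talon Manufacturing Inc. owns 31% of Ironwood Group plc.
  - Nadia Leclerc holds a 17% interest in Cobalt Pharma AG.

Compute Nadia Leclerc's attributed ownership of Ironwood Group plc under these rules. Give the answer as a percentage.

28.1445%

By spousal attribution (R1), Nadia Leclerc is treated as also owning Owen Mbatha's interest in Ridgefield Textiles S.p.A, giving 25% + 72% = 97%.
By spousal attribution (R1), Nadia Leclerc is treated as owning Owen Mbatha's 38% interest in Vantage Ventures LLC.
Chain via Ridgefield Textiles S.p.A. → Talon Manufacturing Inc. (R3): 97% × 29% × 31% = 8.7203% of Ironwood Group plc.
Chain via Cobalt Pharma AG → Stonebridge Services GmbH (R3): 17% × 72% × 43% = 5.2632% of Ironwood Group plc.
Direct interest in Ironwood Group plc: 10%.
Chain via Vantage Ventures LLC → Redpoint Capital LLC (R3): 38% × 73% × 15% = 4.161% of Ironwood Group plc.
Aggregating (R2): 8.7203% + 5.2632% + 10% + 4.161% = 28.1445%.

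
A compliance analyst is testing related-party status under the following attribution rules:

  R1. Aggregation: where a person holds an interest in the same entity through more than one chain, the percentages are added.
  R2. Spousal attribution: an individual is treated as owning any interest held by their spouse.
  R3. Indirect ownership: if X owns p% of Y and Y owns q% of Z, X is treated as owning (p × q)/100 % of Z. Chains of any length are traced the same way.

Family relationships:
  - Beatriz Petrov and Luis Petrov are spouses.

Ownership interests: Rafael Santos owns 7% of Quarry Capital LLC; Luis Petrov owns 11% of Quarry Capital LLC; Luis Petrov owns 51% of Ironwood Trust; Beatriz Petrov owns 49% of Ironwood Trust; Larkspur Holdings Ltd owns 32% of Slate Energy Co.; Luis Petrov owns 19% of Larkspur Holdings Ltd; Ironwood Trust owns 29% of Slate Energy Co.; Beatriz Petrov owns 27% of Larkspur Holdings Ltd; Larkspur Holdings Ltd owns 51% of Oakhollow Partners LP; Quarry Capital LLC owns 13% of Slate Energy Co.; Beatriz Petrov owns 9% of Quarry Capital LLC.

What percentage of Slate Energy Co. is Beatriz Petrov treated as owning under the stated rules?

46.32%

By spousal attribution (R2), Beatriz Petrov is treated as also owning Luis Petrov's interest in Larkspur Holdings Ltd, giving 27% + 19% = 46%.
By spousal attribution (R2), Beatriz Petrov is treated as also owning Luis Petrov's interest in Ironwood Trust, giving 49% + 51% = 100%.
By spousal attribution (R2), Beatriz Petrov is treated as also owning Luis Petrov's interest in Quarry Capital LLC, giving 9% + 11% = 20%.
Chain via Larkspur Holdings Ltd (R3): 46% × 32% = 14.72% of Slate Energy Co.
Chain via Ironwood Trust (R3): 100% × 29% = 29% of Slate Energy Co.
Chain via Quarry Capital LLC (R3): 20% × 13% = 2.6% of Slate Energy Co.
Aggregating (R1): 14.72% + 29% + 2.6% = 46.32%.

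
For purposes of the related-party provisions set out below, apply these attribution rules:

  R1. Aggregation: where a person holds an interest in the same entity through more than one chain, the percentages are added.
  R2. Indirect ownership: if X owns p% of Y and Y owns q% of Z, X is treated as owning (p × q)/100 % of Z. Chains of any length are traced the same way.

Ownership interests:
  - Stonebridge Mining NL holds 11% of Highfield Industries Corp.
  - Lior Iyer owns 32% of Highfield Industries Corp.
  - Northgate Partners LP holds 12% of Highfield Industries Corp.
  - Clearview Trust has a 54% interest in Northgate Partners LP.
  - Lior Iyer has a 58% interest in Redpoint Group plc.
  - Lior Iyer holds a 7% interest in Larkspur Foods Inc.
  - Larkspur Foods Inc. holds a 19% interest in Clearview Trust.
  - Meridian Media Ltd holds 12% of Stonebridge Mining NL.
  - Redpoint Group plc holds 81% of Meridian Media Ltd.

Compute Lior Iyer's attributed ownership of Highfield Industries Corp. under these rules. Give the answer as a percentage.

32.70632%

Chain via Larkspur Foods Inc. → Clearview Trust → Northgate Partners LP (R2): 7% × 19% × 54% × 12% = 0.086184% of Highfield Industries Corp.
Chain via Redpoint Group plc → Meridian Media Ltd → Stonebridge Mining NL (R2): 58% × 81% × 12% × 11% = 0.620136% of Highfield Industries Corp.
Direct interest in Highfield Industries Corp: 32%.
Aggregating (R1): 0.086184% + 0.620136% + 32% = 32.70632%.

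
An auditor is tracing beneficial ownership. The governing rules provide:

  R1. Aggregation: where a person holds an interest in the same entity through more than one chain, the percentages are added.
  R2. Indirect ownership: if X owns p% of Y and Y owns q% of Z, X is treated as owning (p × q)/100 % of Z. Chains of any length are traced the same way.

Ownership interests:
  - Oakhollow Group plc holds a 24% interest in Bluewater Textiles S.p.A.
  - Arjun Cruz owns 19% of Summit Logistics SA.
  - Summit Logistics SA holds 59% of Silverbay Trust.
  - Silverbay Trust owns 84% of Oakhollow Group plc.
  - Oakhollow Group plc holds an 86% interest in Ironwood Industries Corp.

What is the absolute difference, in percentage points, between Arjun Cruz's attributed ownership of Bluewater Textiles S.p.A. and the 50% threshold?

Chain via Summit Logistics SA → Silverbay Trust → Oakhollow Group plc (R2): 19% × 59% × 84% × 24% = 2.259936% of Bluewater Textiles S.p.A.
2.259936% falls short of the 50% threshold by 47.740064 percentage points.

47.740064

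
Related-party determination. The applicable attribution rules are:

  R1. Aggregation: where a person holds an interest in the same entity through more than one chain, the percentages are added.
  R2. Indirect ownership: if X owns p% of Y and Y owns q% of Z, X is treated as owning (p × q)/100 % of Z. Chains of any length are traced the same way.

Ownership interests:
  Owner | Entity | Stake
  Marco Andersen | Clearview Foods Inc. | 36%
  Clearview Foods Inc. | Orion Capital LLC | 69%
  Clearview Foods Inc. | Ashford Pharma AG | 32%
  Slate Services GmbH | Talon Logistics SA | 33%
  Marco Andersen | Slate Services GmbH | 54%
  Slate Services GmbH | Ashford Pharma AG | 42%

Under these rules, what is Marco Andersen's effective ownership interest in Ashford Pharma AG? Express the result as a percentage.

Chain via Clearview Foods Inc. (R2): 36% × 32% = 11.52% of Ashford Pharma AG.
Chain via Slate Services GmbH (R2): 54% × 42% = 22.68% of Ashford Pharma AG.
Aggregating (R1): 11.52% + 22.68% = 34.2%.

34.2%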